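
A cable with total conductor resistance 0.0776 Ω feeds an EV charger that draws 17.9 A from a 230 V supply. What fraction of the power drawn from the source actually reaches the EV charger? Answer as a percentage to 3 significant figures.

The cable carries the full 17.9 A.
P_line = I² R_line = (17.90)² × 0.0776 = 24.86 W
P_source = V I = 230 × 17.90 = 4117 W; P_load = 4092 W
η = P_load / P_source = 4092 / 4117 = 0.9940

99.4 %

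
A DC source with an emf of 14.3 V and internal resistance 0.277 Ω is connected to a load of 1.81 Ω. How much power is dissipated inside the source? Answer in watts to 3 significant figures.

13.0 W

The source's internal resistance is just another series element carrying I; its dissipation is I²r.
I = ε / (r + R) = 14.3 / (0.277 + 1.81) = 6.852 A
P_int = I² r = (6.852)² × 0.277 = 13.00 W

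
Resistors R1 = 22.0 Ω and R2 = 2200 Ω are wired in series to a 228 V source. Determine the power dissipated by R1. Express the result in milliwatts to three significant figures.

232 mW

Series elements share the same current, so find I first, then use P = I²R.
R_total = 22.0 + 2200 = 2222 Ω
I = V / R_total = 228 / 2222 = 0.1026 A
P_R1 = I² × R1 = (0.1026)² × 22.0 = 0.2316 W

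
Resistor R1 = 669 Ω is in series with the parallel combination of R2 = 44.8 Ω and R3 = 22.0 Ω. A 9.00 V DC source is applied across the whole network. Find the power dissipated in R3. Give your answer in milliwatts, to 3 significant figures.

1.71 mW

Reduce the parallel pair to R_p first; the network is then a simple series string.
R_p = (44.8×22.0)/(44.8+22.0) = 14.75 Ω
R_total = 669 + 14.75 = 683.8 Ω
I = V / R_total = 9.00 / 683.8 = 0.01316 A
Voltage across the parallel pair: V_p = I × R_p = 0.01316 × 14.75 = 0.1942 V
R3 sees V_p directly, so P = V_p² / R3.
P_R3 = (0.1942)² / 22.0 = 0.001714 W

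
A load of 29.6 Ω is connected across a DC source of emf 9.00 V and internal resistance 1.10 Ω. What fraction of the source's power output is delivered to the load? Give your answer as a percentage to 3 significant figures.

Efficiency is P_load / P_total. With a series r and R sharing the same I, P = I²R for each, so η = R/(R+r).
η = R / (R + r) = 29.6 / (29.6 + 1.10) = 0.9642

96.4 %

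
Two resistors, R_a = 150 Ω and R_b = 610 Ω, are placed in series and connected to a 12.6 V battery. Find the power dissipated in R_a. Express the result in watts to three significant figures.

0.0412 W

In a series string the same current flows through every resistor — find that current, then P = I²R for the one we want.
R_total = 150 + 610 = 760.0 Ω
I = V / R_total = 12.6 / 760.0 = 0.01658 A
P_R_a = I² × R_a = (0.01658)² × 150 = 0.04123 W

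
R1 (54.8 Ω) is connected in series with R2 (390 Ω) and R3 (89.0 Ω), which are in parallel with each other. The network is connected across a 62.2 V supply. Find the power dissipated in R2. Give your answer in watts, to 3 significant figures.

3.22 W

Reduce the parallel pair to R_p first; the network is then a simple series string.
R_p = (390×89.0)/(390+89.0) = 72.46 Ω
R_total = 54.8 + 72.46 = 127.3 Ω
I = V / R_total = 62.2 / 127.3 = 0.4887 A
Voltage across the parallel pair: V_p = I × R_p = 0.4887 × 72.46 = 35.42 V
With V_p across R2, its power is V_p²/R2.
P_R2 = (35.42)² / 390 = 3.216 W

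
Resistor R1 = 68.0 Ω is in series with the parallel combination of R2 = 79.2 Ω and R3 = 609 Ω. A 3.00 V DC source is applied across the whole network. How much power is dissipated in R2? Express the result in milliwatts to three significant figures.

29.3 mW

Replace R2 and R3 with their parallel equivalent so the circuit becomes R1 in series with R_p.
R_p = (79.2×609)/(79.2+609) = 70.09 Ω
R_total = 68.0 + 70.09 = 138.1 Ω
I = V / R_total = 3.00 / 138.1 = 0.02173 A
Voltage across the parallel pair: V_p = I × R_p = 0.02173 × 70.09 = 1.523 V
R2 sees V_p directly, so P = V_p² / R2.
P_R2 = (1.523)² / 79.2 = 0.02927 W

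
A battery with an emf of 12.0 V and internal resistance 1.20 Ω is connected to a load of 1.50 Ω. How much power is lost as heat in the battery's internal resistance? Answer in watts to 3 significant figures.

23.7 W

r is in series with the load, so it carries the full circuit current — the loss in it is I²r.
I = ε / (r + R) = 12.0 / (1.20 + 1.50) = 4.444 A
P_int = I² r = (4.444)² × 1.20 = 23.70 W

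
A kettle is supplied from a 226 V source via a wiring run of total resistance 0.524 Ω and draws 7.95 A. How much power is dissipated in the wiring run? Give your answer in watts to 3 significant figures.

Line loss is just I²R for the cable — we know both I and R_line directly.
The wiring run carries the full 7.95 A.
P_line = I² R_line = (7.950)² × 0.524 = 33.12 W

33.1 W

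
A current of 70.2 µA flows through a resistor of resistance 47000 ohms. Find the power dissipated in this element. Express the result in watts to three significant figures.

The current through and the resistance of the element are both given; use P = I²R.
P = (0.00007020 A)² × 47000 Ω = 0.0002316 W

0.000232 W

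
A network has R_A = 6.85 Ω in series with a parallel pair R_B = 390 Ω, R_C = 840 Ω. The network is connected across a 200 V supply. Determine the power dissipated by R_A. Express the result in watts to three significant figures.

Replace R_B and R_C with their parallel equivalent so the circuit becomes R_A in series with R_p.
R_p = (390×840)/(390+840) = 266.3 Ω
R_total = 6.85 + 266.3 = 273.2 Ω
I = V / R_total = 200 / 273.2 = 0.7321 A
All the current flows through R_A; use P = I²R.
P_R_A = (0.7321)² × 6.85 = 3.671 W

3.67 W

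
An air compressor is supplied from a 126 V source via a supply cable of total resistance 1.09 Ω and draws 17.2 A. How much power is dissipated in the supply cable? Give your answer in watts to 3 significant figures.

The supply cable is a series resistance carrying the load current; its dissipation is I²R_line.
The supply cable carries the full 17.2 A.
P_line = I² R_line = (17.20)² × 1.09 = 322.5 W

322 W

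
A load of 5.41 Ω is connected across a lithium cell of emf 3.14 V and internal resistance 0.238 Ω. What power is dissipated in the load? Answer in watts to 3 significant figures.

1.67 W

With r and R in series, I = ε/(r+R); the load dissipates I²R.
I = ε / (r + R) = 3.14 / (0.238 + 5.41) = 0.5559 A
P_load = I² R = (0.5559)² × 5.41 = 1.672 W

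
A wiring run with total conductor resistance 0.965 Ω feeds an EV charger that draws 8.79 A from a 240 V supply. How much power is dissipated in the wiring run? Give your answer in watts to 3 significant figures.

The wiring run is a series resistance carrying the load current; its dissipation is I²R_line.
The wiring run carries the full 8.79 A.
P_line = I² R_line = (8.790)² × 0.965 = 74.56 W

74.6 W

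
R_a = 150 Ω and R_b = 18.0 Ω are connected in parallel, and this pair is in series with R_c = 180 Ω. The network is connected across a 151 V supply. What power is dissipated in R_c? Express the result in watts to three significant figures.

107 W

First find R_p for the parallel pair, then treat R_p + R_c as a series loop.
R_p = (150×18.0)/(150+18.0) = 16.07 Ω
R_total = R_p + 180 = 16.07 + 180 = 196.1 Ω
I = V / R_total = 151 / 196.1 = 0.7701 A
R_c is the series element, so its power is I²R.
P_R_c = (0.7701)² × 180 = 106.8 W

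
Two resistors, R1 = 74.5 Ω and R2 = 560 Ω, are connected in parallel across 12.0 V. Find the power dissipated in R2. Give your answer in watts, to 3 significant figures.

0.257 W

Every branch has 12.0 V across it, so for R2 the power is simply V²/R.
P_R2 = V² / R2 = (12.0)² / 560 Ω = 0.2571 W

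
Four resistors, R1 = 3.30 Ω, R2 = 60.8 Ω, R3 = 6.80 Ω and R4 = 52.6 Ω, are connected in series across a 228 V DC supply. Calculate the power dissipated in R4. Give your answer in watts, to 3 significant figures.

179 W

Series elements share the same current, so find I first, then use P = I²R.
R_total = 3.30 + 60.8 + 6.80 + 52.6 = 123.5 Ω
I = V / R_total = 228 / 123.5 = 1.846 A
P_R4 = I² × R4 = (1.846)² × 52.6 = 179.3 W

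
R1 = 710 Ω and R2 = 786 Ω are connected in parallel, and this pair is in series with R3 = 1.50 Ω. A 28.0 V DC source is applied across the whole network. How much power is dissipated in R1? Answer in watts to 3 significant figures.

Combine R1 and R2 into their parallel equivalent first, reducing the network to two series resistors.
R_p = (710×786)/(710+786) = 373.0 Ω
R_total = R_p + 1.50 = 373.0 + 1.50 = 374.5 Ω
I = V / R_total = 28.0 / 374.5 = 0.07476 A
Voltage across the parallel pair: V_p = I × R_p = 0.07476 × 373.0 = 27.89 V
Use P = V²/R for R1 with V = V_p.
P_R1 = (27.89)² / 710 = 1.095 W

1.10 W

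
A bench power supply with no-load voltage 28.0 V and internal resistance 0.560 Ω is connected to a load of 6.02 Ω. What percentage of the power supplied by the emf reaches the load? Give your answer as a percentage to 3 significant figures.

91.5 %

η = P_load/(P_load+P_int) = I²R/(I²R+I²r) = R/(R+r) — the I² cancels for series elements.
η = R / (R + r) = 6.02 / (6.02 + 0.560) = 0.9149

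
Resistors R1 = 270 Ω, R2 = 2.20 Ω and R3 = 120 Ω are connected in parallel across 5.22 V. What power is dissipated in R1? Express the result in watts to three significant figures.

The supply voltage appears across each parallel branch — just use P = V²/R1.
P_R1 = V² / R1 = (5.22)² / 270 Ω = 0.1009 W

0.101 W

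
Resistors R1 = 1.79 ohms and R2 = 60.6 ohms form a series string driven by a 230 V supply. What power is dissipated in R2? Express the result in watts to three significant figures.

Since the resistors are in series they all carry the loop current I = V/R_total; the power in any one is I²R.
R_total = 1.79 + 60.6 = 62.39 Ω
I = V / R_total = 230 / 62.39 = 3.686 A
P_R2 = I² × R2 = (3.686)² × 60.6 = 823.6 W

824 W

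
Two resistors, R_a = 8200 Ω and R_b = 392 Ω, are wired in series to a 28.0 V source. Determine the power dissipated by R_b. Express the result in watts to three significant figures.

Since the resistors are in series they all carry the loop current I = V/R_total; the power in any one is I²R.
R_total = 8200 + 392 = 8592 Ω
I = V / R_total = 28.0 / 8592 = 0.003259 A
P_R_b = I² × R_b = (0.003259)² × 392 = 0.004163 W

0.00416 W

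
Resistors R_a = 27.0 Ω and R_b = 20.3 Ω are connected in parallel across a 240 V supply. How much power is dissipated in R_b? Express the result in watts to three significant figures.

2840 W

Each parallel branch sees the full supply voltage, so P = V²/R applies directly to the target branch.
P_R_b = V² / R_b = (240)² / 20.3 Ω = 2837 W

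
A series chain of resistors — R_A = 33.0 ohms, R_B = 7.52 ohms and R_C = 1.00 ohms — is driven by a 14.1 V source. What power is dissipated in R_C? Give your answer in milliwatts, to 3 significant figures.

Series elements share the same current, so find I first, then use P = I²R.
R_total = 33.0 + 7.52 + 1.00 = 41.52 Ω
I = V / R_total = 14.1 / 41.52 = 0.3396 A
P_R_C = I² × R_C = (0.3396)² × 1.00 = 0.1153 W

115 mW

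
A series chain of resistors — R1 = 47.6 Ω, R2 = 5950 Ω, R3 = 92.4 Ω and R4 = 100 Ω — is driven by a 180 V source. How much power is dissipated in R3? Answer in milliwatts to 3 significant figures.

78.1 mW

Every series element carries the same I. Get I from the total resistance, then P = I² × R3.
R_total = 47.6 + 5950 + 92.4 + 100 = 6190 Ω
I = V / R_total = 180 / 6190 = 0.02908 A
P_R3 = I² × R3 = (0.02908)² × 92.4 = 0.07813 W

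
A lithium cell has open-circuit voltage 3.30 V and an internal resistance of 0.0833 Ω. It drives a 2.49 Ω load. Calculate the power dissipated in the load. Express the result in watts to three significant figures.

The internal resistance and the load are in series, so the same I flows through both; get I from ε/(r+R), then I²R for the load.
I = ε / (r + R) = 3.30 / (0.0833 + 2.49) = 1.282 A
P_load = I² R = (1.282)² × 2.49 = 4.095 W

4.09 W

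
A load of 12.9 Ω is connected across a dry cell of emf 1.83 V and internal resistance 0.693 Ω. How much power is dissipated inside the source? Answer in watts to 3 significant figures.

The source's internal resistance is just another series element carrying I; its dissipation is I²r.
I = ε / (r + R) = 1.83 / (0.693 + 12.9) = 0.1346 A
P_int = I² r = (0.1346)² × 0.693 = 0.01256 W

0.0126 W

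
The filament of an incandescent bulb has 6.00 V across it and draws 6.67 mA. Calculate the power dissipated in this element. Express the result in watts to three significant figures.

0.0400 W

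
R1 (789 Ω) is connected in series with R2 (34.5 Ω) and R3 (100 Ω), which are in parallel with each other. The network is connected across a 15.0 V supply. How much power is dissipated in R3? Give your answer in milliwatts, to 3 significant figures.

2.23 mW

Reduce the parallel pair to R_p first; the network is then a simple series string.
R_p = (34.5×100)/(34.5+100) = 25.65 Ω
R_total = 789 + 25.65 = 814.7 Ω
I = V / R_total = 15.0 / 814.7 = 0.01841 A
Voltage across the parallel pair: V_p = I × R_p = 0.01841 × 25.65 = 0.4723 V
R3 is across V_p, so use P = V²/R for that branch.
P_R3 = (0.4723)² / 100 = 0.002231 W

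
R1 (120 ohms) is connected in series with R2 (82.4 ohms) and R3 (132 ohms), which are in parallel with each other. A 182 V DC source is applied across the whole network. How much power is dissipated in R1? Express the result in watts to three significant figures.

Replace R2 and R3 with their parallel equivalent so the circuit becomes R1 in series with R_p.
R_p = (82.4×132)/(82.4+132) = 50.73 Ω
R_total = 120 + 50.73 = 170.7 Ω
I = V / R_total = 182 / 170.7 = 1.066 A
R1 carries the full series current, so P = I²R.
P_R1 = (1.066)² × 120 = 136.4 W

136 W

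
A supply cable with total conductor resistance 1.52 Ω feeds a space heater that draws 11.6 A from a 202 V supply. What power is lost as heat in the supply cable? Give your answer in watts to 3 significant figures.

Only the current and the line resistance are needed for the I²R loss.
The supply cable carries the full 11.6 A.
P_line = I² R_line = (11.60)² × 1.52 = 204.5 W

205 W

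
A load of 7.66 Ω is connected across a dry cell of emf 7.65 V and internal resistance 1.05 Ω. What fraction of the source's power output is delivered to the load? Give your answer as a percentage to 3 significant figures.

Efficiency is P_load / P_total. With a series r and R sharing the same I, P = I²R for each, so η = R/(R+r).
η = R / (R + r) = 7.66 / (7.66 + 1.05) = 0.8794

87.9 %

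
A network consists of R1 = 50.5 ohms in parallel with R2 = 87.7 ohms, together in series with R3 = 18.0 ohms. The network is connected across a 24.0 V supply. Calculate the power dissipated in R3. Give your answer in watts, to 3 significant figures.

4.14 W

First find R_p for the parallel pair, then treat R_p + R3 as a series loop.
R_p = (50.5×87.7)/(50.5+87.7) = 32.05 Ω
R_total = R_p + 18.0 = 32.05 + 18.0 = 50.05 Ω
I = V / R_total = 24.0 / 50.05 = 0.4796 A
All the supply current flows through R3; use P = I²R3.
P_R3 = (0.4796)² × 18.0 = 4.139 W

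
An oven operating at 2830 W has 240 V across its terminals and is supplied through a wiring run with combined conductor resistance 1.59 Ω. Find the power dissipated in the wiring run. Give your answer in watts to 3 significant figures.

The wiring run and load are in series, so the same current flows in both; the loss is I²R_line.
I = P / V = 2830 / 240 = 11.79 A through the wiring run.
P_line = I² R_line = (11.79)² × 1.59 = 221.1 W

221 W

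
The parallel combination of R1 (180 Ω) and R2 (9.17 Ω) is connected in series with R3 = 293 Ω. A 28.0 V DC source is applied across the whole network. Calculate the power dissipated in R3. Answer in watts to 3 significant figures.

Reduce the parallel combination to a single R_p; the circuit then becomes R_p in series with the remaining resistor.
R_p = (180×9.17)/(180+9.17) = 8.725 Ω
R_total = R_p + 293 = 8.725 + 293 = 301.7 Ω
I = V / R_total = 28.0 / 301.7 = 0.09280 A
R3 is the series element, so its power is I²R.
P_R3 = (0.09280)² × 293 = 2.523 W

2.52 W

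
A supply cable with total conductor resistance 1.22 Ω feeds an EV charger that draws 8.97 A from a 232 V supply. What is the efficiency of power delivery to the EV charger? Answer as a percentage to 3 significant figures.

95.3 %

The supply cable carries the full 8.97 A.
P_line = I² R_line = (8.970)² × 1.22 = 98.16 W
P_source = V I = 232 × 8.970 = 2081 W; P_load = 1983 W
η = P_load / P_source = 1983 / 2081 = 0.9528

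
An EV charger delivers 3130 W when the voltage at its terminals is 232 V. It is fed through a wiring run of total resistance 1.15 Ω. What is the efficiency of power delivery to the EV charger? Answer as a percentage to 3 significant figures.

I = P / V = 3130 / 232 = 13.49 A through the wiring run.
P_line = I² R_line = (13.49)² × 1.15 = 209.3 W
P_source = P_load + P_line = 3130 + 209.3 = 3339 W
η = P_load / P_source = 3130 / 3339 = 0.9373

93.7 %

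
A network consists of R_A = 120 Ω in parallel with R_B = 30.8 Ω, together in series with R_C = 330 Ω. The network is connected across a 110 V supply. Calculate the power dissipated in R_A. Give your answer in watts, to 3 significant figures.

0.482 W

Collapse the R_A‖R_B pair into one equivalent R_p; then R_p and R_C form a series string.
R_p = (120×30.8)/(120+30.8) = 24.51 Ω
R_total = R_p + 330 = 24.51 + 330 = 354.5 Ω
I = V / R_total = 110 / 354.5 = 0.3103 A
Voltage across the parallel pair: V_p = I × R_p = 0.3103 × 24.51 = 7.605 V
R_A has V_p across it, so P = V_p²/R_A.
P_R_A = (7.605)² / 120 = 0.4820 W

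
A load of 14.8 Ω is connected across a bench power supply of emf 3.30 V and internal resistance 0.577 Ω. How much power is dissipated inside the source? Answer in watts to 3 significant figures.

0.0266 W

Internal loss is I²r, with I set by the total series resistance r+R.
I = ε / (r + R) = 3.30 / (0.577 + 14.8) = 0.2146 A
P_int = I² r = (0.2146)² × 0.577 = 0.02657 W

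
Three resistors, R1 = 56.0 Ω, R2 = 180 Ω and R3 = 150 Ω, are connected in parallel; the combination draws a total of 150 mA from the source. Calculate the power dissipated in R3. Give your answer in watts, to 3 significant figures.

The branches share the same voltage, but only the total current is given — find V from the equivalent resistance first.
1/R_eq = 1/56.0 + 1/180 + 1/150 ⇒ R_eq = 33.25 Ω
V = I_total × R_eq = 0.1500 × 33.25 = 4.987 V
P_R3 = V² / R3 = (4.987)² / 150 = 0.1658 W

0.166 W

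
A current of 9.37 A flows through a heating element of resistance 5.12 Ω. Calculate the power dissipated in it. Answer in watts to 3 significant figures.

The current through and the resistance of the element are both given; use P = I²R.
P = (9.370 A)² × 5.12 Ω = 449.5 W

450 W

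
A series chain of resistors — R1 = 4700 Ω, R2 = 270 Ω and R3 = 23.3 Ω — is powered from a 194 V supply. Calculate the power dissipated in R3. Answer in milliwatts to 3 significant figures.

In a series string the same current flows through every resistor — find that current, then P = I²R for the one we want.
R_total = 4700 + 270 + 23.3 = 4993 Ω
I = V / R_total = 194 / 4993 = 0.03885 A
P_R3 = I² × R3 = (0.03885)² × 23.3 = 0.03517 W

35.2 mW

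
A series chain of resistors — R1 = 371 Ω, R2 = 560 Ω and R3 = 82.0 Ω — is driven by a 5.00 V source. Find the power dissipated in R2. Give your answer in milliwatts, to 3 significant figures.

Series elements share the same current, so find I first, then use P = I²R.
R_total = 371 + 560 + 82.0 = 1013 Ω
I = V / R_total = 5.00 / 1013 = 0.004936 A
P_R2 = I² × R2 = (0.004936)² × 560 = 0.01364 W

13.6 mW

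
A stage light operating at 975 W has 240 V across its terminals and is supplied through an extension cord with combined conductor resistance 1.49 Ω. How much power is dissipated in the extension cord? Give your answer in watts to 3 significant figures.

24.6 W

Only the current and the line resistance are needed for the I²R loss.
I = P / V = 975 / 240 = 4.062 A through the extension cord.
P_line = I² R_line = (4.062)² × 1.49 = 24.59 W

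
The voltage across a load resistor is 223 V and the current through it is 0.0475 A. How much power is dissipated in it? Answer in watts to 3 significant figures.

10.6 W

With V and I both given, power follows immediately from P = V I.
P = 223 V × 0.04750 A = 10.59 W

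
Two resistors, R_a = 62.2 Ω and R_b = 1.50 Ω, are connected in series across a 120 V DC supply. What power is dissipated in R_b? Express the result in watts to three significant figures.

5.32 W

The current is common to all series resistors; compute it, then apply P = I²R for the target.
R_total = 62.2 + 1.50 = 63.70 Ω
I = V / R_total = 120 / 63.70 = 1.884 A
P_R_b = I² × R_b = (1.884)² × 1.50 = 5.323 W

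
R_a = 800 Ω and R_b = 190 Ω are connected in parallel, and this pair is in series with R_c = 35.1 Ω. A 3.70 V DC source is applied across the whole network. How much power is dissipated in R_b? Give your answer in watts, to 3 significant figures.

0.0477 W

Combine R_a and R_b into their parallel equivalent first, reducing the network to two series resistors.
R_p = (800×190)/(800+190) = 153.5 Ω
R_total = R_p + 35.1 = 153.5 + 35.1 = 188.6 Ω
I = V / R_total = 3.70 / 188.6 = 0.01961 A
Voltage across the parallel pair: V_p = I × R_p = 0.01961 × 153.5 = 3.012 V
Use P = V²/R for R_b with V = V_p.
P_R_b = (3.012)² / 190 = 0.04773 W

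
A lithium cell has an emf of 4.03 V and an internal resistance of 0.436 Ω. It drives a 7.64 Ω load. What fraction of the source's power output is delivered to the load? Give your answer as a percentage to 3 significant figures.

The source delivers εI, of which I²R reaches the load and I²r is lost; since I is common, η = R/(R+r).
η = R / (R + r) = 7.64 / (7.64 + 0.436) = 0.9460

94.6 %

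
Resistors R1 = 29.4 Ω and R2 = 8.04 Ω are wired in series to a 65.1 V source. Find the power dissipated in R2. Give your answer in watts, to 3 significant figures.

The current is common to all series resistors; compute it, then apply P = I²R for the target.
R_total = 29.4 + 8.04 = 37.44 Ω
I = V / R_total = 65.1 / 37.44 = 1.739 A
P_R2 = I² × R2 = (1.739)² × 8.04 = 24.31 W

24.3 W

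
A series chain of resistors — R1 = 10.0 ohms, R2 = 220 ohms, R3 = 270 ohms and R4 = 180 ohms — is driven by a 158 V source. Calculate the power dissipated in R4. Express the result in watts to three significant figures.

9.72 W

Series elements share the same current, so find I first, then use P = I²R.
R_total = 10.0 + 220 + 270 + 180 = 680.0 Ω
I = V / R_total = 158 / 680.0 = 0.2324 A
P_R4 = I² × R4 = (0.2324)² × 180 = 9.718 W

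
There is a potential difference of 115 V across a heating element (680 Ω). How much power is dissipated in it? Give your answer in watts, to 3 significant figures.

19.4 W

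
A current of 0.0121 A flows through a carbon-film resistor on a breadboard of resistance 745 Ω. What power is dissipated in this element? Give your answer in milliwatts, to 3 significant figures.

109 mW

Current and resistance are given, so P = I²R is the direct form.
P = (0.01210 A)² × 745 Ω = 0.1091 W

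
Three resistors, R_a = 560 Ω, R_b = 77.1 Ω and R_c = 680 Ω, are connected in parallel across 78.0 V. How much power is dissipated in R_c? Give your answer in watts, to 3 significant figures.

8.95 W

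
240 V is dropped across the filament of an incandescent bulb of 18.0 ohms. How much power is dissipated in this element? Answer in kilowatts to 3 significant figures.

3.20 kW

We know the drop across the element and its resistance — P = V²/R, one step.
P = (240 V)² / 18.0 Ω = 3200 W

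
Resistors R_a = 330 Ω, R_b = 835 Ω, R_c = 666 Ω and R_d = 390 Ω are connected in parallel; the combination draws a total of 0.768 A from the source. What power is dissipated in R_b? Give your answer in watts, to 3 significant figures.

We need the common branch voltage; get it from I_total × R_eq, then P = V²/R for the branch.
1/R_eq = 1/330 + 1/835 + 1/666 + 1/390 ⇒ R_eq = 120.6 Ω
V = I_total × R_eq = 0.7680 × 120.6 = 92.60 V
P_R_b = V² / R_b = (92.60)² / 835 = 10.27 W

10.3 W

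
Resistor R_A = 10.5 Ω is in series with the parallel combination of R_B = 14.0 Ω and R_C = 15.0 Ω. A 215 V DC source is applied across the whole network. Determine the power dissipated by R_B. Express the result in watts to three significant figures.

550 W

First combine the parallel branches into one equivalent R_p, then R_A + R_p is a series pair.
R_p = (14.0×15.0)/(14.0+15.0) = 7.241 Ω
R_total = 10.5 + 7.241 = 17.74 Ω
I = V / R_total = 215 / 17.74 = 12.12 A
Voltage across the parallel pair: V_p = I × R_p = 12.12 × 7.241 = 87.76 V
With V_p across R_B, its power is V_p²/R_B.
P_R_B = (87.76)² / 14.0 = 550.1 W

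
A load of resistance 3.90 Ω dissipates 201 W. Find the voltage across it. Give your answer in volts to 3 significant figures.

Inverting the appropriate power form: V = √(P R).
V = √(201 × 3.90) = 28.00 V

28.0 V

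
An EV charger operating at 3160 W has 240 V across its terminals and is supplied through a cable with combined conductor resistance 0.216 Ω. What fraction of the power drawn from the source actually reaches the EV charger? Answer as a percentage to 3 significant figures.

98.8 %

I = P / V = 3160 / 240 = 13.17 A through the cable.
P_line = I² R_line = (13.17)² × 0.216 = 37.45 W
P_source = P_load + P_line = 3160 + 37.45 = 3197 W
η = P_load / P_source = 3160 / 3197 = 0.9883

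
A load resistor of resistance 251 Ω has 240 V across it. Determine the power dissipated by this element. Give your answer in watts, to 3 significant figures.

229 W

V and R are stated; P = V²/R avoids computing the current.
P = (240 V)² / 251 Ω = 229.5 W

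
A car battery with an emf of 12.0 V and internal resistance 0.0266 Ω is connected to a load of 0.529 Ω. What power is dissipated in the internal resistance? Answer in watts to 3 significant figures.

The source's internal resistance is just another series element carrying I; its dissipation is I²r.
I = ε / (r + R) = 12.0 / (0.0266 + 0.529) = 21.60 A
P_int = I² r = (21.60)² × 0.0266 = 12.41 W

12.4 W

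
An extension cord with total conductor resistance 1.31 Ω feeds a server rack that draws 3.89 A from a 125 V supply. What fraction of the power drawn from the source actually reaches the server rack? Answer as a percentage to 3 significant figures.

The extension cord carries the full 3.89 A.
P_line = I² R_line = (3.890)² × 1.31 = 19.82 W
P_source = V I = 125 × 3.890 = 486.2 W; P_load = 466.4 W
η = P_load / P_source = 466.4 / 486.2 = 0.9592

95.9 %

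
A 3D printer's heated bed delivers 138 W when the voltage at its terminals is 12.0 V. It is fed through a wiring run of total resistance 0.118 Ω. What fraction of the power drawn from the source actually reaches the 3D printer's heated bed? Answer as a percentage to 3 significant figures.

89.8 %

I = P / V = 138 / 12.0 = 11.50 A through the wiring run.
P_line = I² R_line = (11.50)² × 0.118 = 15.61 W
P_source = P_load + P_line = 138.0 + 15.61 = 153.6 W
η = P_load / P_source = 138.0 / 153.6 = 0.8984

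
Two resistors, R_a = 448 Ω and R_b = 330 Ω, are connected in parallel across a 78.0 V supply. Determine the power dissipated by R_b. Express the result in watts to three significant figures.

Each parallel branch sees the full supply voltage, so P = V²/R applies directly to the target branch.
P_R_b = V² / R_b = (78.0)² / 330 Ω = 18.44 W

18.4 W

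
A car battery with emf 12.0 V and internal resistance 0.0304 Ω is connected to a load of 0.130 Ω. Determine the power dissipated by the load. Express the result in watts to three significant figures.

Load and internal resistance form a series loop — compute the loop current, then the load power via I²R.
I = ε / (r + R) = 12.0 / (0.0304 + 0.130) = 74.81 A
P_load = I² R = (74.81)² × 0.130 = 727.6 W

728 W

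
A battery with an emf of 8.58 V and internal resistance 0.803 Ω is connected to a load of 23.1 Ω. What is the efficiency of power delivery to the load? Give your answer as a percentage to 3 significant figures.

96.6 %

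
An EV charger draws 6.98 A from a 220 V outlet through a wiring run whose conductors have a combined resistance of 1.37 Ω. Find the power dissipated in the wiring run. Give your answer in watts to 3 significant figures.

Only the current and the line resistance are needed for the I²R loss.
The wiring run carries the full 6.98 A.
P_line = I² R_line = (6.980)² × 1.37 = 66.75 W

66.7 W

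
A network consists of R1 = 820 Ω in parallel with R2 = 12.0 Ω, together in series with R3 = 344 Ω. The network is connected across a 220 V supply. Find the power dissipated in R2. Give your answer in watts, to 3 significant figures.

Reduce the parallel combination to a single R_p; the circuit then becomes R_p in series with the remaining resistor.
R_p = (820×12.0)/(820+12.0) = 11.83 Ω
R_total = R_p + 344 = 11.83 + 344 = 355.8 Ω
I = V / R_total = 220 / 355.8 = 0.6183 A
Voltage across the parallel pair: V_p = I × R_p = 0.6183 × 11.83 = 7.312 V
R2 has V_p across it, so P = V_p²/R2.
P_R2 = (7.312)² / 12.0 = 4.456 W

4.46 W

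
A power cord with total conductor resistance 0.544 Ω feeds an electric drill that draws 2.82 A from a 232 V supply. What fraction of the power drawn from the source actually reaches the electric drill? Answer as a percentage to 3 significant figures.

The power cord carries the full 2.82 A.
P_line = I² R_line = (2.820)² × 0.544 = 4.326 W
P_source = V I = 232 × 2.820 = 654.2 W; P_load = 649.9 W
η = P_load / P_source = 649.9 / 654.2 = 0.9934

99.3 %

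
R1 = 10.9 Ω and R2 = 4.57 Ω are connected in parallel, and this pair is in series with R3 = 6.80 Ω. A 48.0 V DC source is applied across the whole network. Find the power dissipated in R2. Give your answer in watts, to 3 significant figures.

52.1 W

First find R_p for the parallel pair, then treat R_p + R3 as a series loop.
R_p = (10.9×4.57)/(10.9+4.57) = 3.220 Ω
R_total = R_p + 6.80 = 3.220 + 6.80 = 10.02 Ω
I = V / R_total = 48.0 / 10.02 = 4.790 A
Voltage across the parallel pair: V_p = I × R_p = 4.790 × 3.220 = 15.43 V
Use P = V²/R for R2 with V = V_p.
P_R2 = (15.43)² / 4.57 = 52.06 W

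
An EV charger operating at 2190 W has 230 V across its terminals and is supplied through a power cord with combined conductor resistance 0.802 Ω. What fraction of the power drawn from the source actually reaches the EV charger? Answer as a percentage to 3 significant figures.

96.8 %

I = P / V = 2190 / 230 = 9.522 A through the power cord.
P_line = I² R_line = (9.522)² × 0.802 = 72.71 W
P_source = P_load + P_line = 2190 + 72.71 = 2263 W
η = P_load / P_source = 2190 / 2263 = 0.9679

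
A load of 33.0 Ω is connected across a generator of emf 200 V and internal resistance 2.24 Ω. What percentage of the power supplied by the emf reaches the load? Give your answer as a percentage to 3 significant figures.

93.6 %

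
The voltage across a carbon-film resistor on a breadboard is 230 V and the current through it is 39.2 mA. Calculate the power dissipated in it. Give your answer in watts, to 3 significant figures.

9.02 W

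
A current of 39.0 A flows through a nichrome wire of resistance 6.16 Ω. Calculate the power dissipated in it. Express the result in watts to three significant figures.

The current through and the resistance of the element are both given; use P = I²R.
P = (39.00 A)² × 6.16 Ω = 9369 W

9370 W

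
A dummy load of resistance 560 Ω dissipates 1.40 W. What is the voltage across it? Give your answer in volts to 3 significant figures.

28.0 V

The two known quantities fix the third via V = √(P R).
V = √(1.40 × 560) = 28.00 V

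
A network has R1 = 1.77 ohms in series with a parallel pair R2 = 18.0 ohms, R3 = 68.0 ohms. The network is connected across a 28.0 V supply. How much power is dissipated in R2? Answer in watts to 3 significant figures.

First combine the parallel branches into one equivalent R_p, then R1 + R_p is a series pair.
R_p = (18.0×68.0)/(18.0+68.0) = 14.23 Ω
R_total = 1.77 + 14.23 = 16.00 Ω
I = V / R_total = 28.0 / 16.00 = 1.750 A
Voltage across the parallel pair: V_p = I × R_p = 1.750 × 14.23 = 24.90 V
R2 is across V_p, so use P = V²/R for that branch.
P_R2 = (24.90)² / 18.0 = 34.45 W

34.5 W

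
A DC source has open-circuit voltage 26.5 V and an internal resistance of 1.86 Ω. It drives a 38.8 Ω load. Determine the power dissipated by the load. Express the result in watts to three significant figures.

The internal resistance and the load are in series, so the same I flows through both; get I from ε/(r+R), then I²R for the load.
I = ε / (r + R) = 26.5 / (1.86 + 38.8) = 0.6517 A
P_load = I² R = (0.6517)² × 38.8 = 16.48 W

16.5 W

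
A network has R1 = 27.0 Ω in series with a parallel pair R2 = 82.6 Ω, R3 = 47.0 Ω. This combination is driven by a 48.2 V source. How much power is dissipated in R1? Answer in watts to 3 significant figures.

Replace R2 and R3 with their parallel equivalent so the circuit becomes R1 in series with R_p.
R_p = (82.6×47.0)/(82.6+47.0) = 29.96 Ω
R_total = 27.0 + 29.96 = 56.96 Ω
I = V / R_total = 48.2 / 56.96 = 0.8463 A
All the current flows through R1; use P = I²R.
P_R1 = (0.8463)² × 27.0 = 19.34 W

19.3 W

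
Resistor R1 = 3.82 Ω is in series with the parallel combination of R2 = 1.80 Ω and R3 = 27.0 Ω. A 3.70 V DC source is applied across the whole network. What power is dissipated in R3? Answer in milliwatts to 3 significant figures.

47.6 mW

First combine the parallel branches into one equivalent R_p, then R1 + R_p is a series pair.
R_p = (1.80×27.0)/(1.80+27.0) = 1.688 Ω
R_total = 3.82 + 1.688 = 5.508 Ω
I = V / R_total = 3.70 / 5.508 = 0.6718 A
Voltage across the parallel pair: V_p = I × R_p = 0.6718 × 1.688 = 1.134 V
R3 sees V_p directly, so P = V_p² / R3.
P_R3 = (1.134)² / 27.0 = 0.04760 W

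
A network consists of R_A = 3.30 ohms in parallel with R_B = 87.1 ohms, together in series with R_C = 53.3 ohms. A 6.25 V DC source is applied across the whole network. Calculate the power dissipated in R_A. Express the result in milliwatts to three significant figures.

37.5 mW

Combine R_A and R_B into their parallel equivalent first, reducing the network to two series resistors.
R_p = (3.30×87.1)/(3.30+87.1) = 3.180 Ω
R_total = R_p + 53.3 = 3.180 + 53.3 = 56.48 Ω
I = V / R_total = 6.25 / 56.48 = 0.1107 A
Voltage across the parallel pair: V_p = I × R_p = 0.1107 × 3.180 = 0.3518 V
Use P = V²/R for R_A with V = V_p.
P_R_A = (0.3518)² / 3.30 = 0.03751 W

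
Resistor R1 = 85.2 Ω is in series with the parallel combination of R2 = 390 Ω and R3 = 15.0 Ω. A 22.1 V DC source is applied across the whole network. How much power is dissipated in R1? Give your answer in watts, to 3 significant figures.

4.19 W

Replace R2 and R3 with their parallel equivalent so the circuit becomes R1 in series with R_p.
R_p = (390×15.0)/(390+15.0) = 14.44 Ω
R_total = 85.2 + 14.44 = 99.64 Ω
I = V / R_total = 22.1 / 99.64 = 0.2218 A
R1 is in the main series path, so its power is I²R1.
P_R1 = (0.2218)² × 85.2 = 4.191 W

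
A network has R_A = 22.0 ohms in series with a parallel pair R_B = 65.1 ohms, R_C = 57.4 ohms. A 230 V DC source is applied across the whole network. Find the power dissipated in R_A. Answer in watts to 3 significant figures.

Replace R_B and R_C with their parallel equivalent so the circuit becomes R_A in series with R_p.
R_p = (65.1×57.4)/(65.1+57.4) = 30.50 Ω
R_total = 22.0 + 30.50 = 52.50 Ω
I = V / R_total = 230 / 52.50 = 4.381 A
R_A is in the main series path, so its power is I²R_A.
P_R_A = (4.381)² × 22.0 = 422.2 W

422 W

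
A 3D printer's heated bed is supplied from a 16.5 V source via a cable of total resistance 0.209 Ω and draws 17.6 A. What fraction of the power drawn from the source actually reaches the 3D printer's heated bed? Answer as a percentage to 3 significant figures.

The cable carries the full 17.6 A.
P_line = I² R_line = (17.60)² × 0.209 = 64.74 W
P_source = V I = 16.5 × 17.60 = 290.4 W; P_load = 225.7 W
η = P_load / P_source = 225.7 / 290.4 = 0.7771

77.7 %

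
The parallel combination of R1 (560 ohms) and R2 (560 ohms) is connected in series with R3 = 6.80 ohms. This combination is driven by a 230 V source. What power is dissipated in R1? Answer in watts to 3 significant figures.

90.0 W

Collapse the R1‖R2 pair into one equivalent R_p; then R_p and R3 form a series string.
R_p = (560×560)/(560+560) = 280.0 Ω
R_total = R_p + 6.80 = 280.0 + 6.80 = 286.8 Ω
I = V / R_total = 230 / 286.8 = 0.8020 A
Voltage across the parallel pair: V_p = I × R_p = 0.8020 × 280.0 = 224.5 V
R1 has V_p across it, so P = V_p²/R1.
P_R1 = (224.5)² / 560 = 90.04 W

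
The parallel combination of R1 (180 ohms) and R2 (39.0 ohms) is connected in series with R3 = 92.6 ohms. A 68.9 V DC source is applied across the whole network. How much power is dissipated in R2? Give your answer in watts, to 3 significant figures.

8.05 W

Combine R1 and R2 into their parallel equivalent first, reducing the network to two series resistors.
R_p = (180×39.0)/(180+39.0) = 32.05 Ω
R_total = R_p + 92.6 = 32.05 + 92.6 = 124.7 Ω
I = V / R_total = 68.9 / 124.7 = 0.5527 A
Voltage across the parallel pair: V_p = I × R_p = 0.5527 × 32.05 = 17.72 V
Use P = V²/R for R2 with V = V_p.
P_R2 = (17.72)² / 39.0 = 8.049 W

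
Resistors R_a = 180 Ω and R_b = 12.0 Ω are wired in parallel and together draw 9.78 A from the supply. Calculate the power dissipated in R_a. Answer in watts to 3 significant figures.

Parallel branches share V, not I — compute V via R_eq, then use V²/R for the target branch.
1/R_eq = 1/180 + 1/12.0 ⇒ R_eq = 11.25 Ω
V = I_total × R_eq = 9.780 × 11.25 = 110.0 V
P_R_a = V² / R_a = (110.0)² / 180 = 67.25 W

67.3 W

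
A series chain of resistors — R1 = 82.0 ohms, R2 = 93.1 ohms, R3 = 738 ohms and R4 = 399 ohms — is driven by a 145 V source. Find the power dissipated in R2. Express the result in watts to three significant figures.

Every series element carries the same I. Get I from the total resistance, then P = I² × R2.
R_total = 82.0 + 93.1 + 738 + 399 = 1312 Ω
I = V / R_total = 145 / 1312 = 0.1105 A
P_R2 = I² × R2 = (0.1105)² × 93.1 = 1.137 W

1.14 W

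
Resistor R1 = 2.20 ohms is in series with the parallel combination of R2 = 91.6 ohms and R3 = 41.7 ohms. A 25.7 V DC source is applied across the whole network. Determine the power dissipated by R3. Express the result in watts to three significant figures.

13.7 W

Reduce the parallel pair to R_p first; the network is then a simple series string.
R_p = (91.6×41.7)/(91.6+41.7) = 28.66 Ω
R_total = 2.20 + 28.66 = 30.86 Ω
I = V / R_total = 25.7 / 30.86 = 0.8329 A
Voltage across the parallel pair: V_p = I × R_p = 0.8329 × 28.66 = 23.87 V
R3 is across V_p, so use P = V²/R for that branch.
P_R3 = (23.87)² / 41.7 = 13.66 W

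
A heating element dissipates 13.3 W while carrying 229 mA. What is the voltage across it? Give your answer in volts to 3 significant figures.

58.1 V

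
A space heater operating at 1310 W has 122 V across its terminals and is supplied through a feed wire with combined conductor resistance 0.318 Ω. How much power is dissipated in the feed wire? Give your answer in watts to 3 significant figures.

The feed wire is a series resistance carrying the load current; its dissipation is I²R_line.
I = P / V = 1310 / 122 = 10.74 A through the feed wire.
P_line = I² R_line = (10.74)² × 0.318 = 36.66 W

36.7 W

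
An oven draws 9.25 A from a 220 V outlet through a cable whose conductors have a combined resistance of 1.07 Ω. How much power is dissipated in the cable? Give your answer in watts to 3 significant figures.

Line loss is just I²R for the cable — we know both I and R_line directly.
The cable carries the full 9.25 A.
P_line = I² R_line = (9.250)² × 1.07 = 91.55 W

91.6 W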